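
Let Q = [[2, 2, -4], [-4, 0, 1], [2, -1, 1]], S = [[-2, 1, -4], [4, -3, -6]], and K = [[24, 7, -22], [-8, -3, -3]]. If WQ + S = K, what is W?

W = [[5, -2, 4], [0, 3, 0]]

WQ = K − S = [[26, 6, -18], [-12, 0, 3]].
Right-multiplying both sides by Q⁻¹ gives W = (K − S)Q⁻¹.
det Q = -2; the adjugate gives Q⁻¹ = [[-1/2, -1, -1], [-3, -5, -7], [-2, -3, -4]].
W = (K − S)Q⁻¹ = [[5, -2, 4], [0, 3, 0]].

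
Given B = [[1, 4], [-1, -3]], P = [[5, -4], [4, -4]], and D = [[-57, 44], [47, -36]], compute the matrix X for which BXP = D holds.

Isolating X: multiply by B⁻¹ from the left and P⁻¹ from the right, so X = B⁻¹DP⁻¹.
det B = 1; the adjugate gives B⁻¹ = [[-3, -4], [1, 1]].
P has determinant -4; P⁻¹ = [[1, -1], [1, -5/4]].
B⁻¹D = [[-17, 12], [-10, 8]].
X = (B⁻¹D)P⁻¹ = [[-5, 2], [-2, 0]].

X = [[-5, 2], [-2, 0]]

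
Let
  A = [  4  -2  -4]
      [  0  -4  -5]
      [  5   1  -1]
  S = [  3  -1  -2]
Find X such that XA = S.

Right-multiplying both sides by A⁻¹ gives X = SA⁻¹.
det A = 6; the adjugate gives A⁻¹ = [[3/2, -1, -1], [-25/6, 8/3, 10/3], [10/3, -7/3, -8/3]].
X = SA⁻¹ = [[3, -1, -2]] · [[3/2, -1, -1], [-25/6, 8/3, 10/3], [10/3, -7/3, -8/3]] = [[2, -1, -1]].

X = [[2, -1, -1]]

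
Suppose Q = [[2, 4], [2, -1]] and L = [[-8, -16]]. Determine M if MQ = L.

M = [[-4, 0]]

Right-multiplying both sides by Q⁻¹ gives M = LQ⁻¹.
det Q = -10; the adjugate gives Q⁻¹ = [[1/10, 2/5], [1/5, -1/5]].
M = LQ⁻¹ = [[-8, -16]] · [[1/10, 2/5], [1/5, -1/5]] = [[-4, 0]].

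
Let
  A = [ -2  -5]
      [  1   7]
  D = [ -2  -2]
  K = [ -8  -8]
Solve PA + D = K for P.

PA = K − D = [[-6, -6]].
A is on the right of P, so right-multiply by A⁻¹: P = (K − D)A⁻¹.
A has determinant -9; A⁻¹ = [[-7/9, -5/9], [1/9, 2/9]].
P = (K − D)A⁻¹ = [[4, 2]].

P = [[4, 2]]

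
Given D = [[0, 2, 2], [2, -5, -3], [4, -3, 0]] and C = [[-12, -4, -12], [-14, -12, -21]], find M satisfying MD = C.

M = [[-3, 2, -4], [-6, 3, -5]]

Right-multiplying both sides by D⁻¹ gives M = CD⁻¹.
det D = 4, so D⁻¹ = [[-9/4, -3/2, 1], [-3, -2, 1], [7/2, 2, -1]].
M = CD⁻¹ = [[-12, -4, -12], [-14, -12, -21]] · [[-9/4, -3/2, 1], [-3, -2, 1], [7/2, 2, -1]] = [[-3, 2, -4], [-6, 3, -5]].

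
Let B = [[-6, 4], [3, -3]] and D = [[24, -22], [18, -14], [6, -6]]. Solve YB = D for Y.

Y = [[-1, 6], [-2, 2], [0, 2]]

B is on the right of Y, so right-multiply by B⁻¹: Y = DB⁻¹.
det B = 6, so B⁻¹ = [[-1/2, -2/3], [-1/2, -1]].
Y = DB⁻¹ = [[24, -22], [18, -14], [6, -6]] · [[-1/2, -2/3], [-1/2, -1]] = [[-1, 6], [-2, 2], [0, 2]].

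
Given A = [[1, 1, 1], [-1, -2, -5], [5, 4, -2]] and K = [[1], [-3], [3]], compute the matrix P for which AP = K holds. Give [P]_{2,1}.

2

Left-multiplying both sides by A⁻¹ gives P = A⁻¹K.
det A = 3; the adjugate gives A⁻¹ = [[8, 2, -1], [-9, -7/3, 4/3], [2, 1/3, -1/3]].
P = A⁻¹K = [[8, 2, -1], [-9, -7/3, 4/3], [2, 1/3, -1/3]] · [[1], [-3], [3]] = [[-1], [2], [0]].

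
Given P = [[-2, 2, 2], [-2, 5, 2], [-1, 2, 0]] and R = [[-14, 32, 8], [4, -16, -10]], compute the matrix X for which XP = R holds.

P is on the right of X, so right-multiply by P⁻¹: X = RP⁻¹.
det P = 6; the adjugate gives P⁻¹ = [[-2/3, 2/3, -1], [-1/3, 1/3, 0], [1/6, 1/3, -1]].
X = RP⁻¹ = [[-14, 32, 8], [4, -16, -10]] · [[-2/3, 2/3, -1], [-1/3, 1/3, 0], [1/6, 1/3, -1]] = [[0, 4, 6], [1, -6, 6]].

X = [[0, 4, 6], [1, -6, 6]]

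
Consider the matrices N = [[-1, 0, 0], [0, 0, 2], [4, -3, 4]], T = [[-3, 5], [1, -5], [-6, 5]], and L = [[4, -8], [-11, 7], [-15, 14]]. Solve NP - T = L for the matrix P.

P = [[-1, 3], [-1, -1], [-5, 1]]

NP = L + T = [[1, -3], [-10, 2], [-21, 19]].
N is on the left of P, so left-multiply by N⁻¹: P = N⁻¹(L + T).
N has determinant -6; N⁻¹ = [[-1, 0, 0], [-4/3, 2/3, -1/3], [0, 1/2, 0]].
P = N⁻¹(L + T) = [[-1, 3], [-1, -1], [-5, 1]].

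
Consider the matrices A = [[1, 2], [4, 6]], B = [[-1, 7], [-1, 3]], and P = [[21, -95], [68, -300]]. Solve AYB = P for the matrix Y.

Y = [[0, -5], [-4, -4]]

Y = A⁻¹PB⁻¹ (apply A⁻¹ on the left and B⁻¹ on the right).
det A = -2, so A⁻¹ = [[-3, 1], [2, -1/2]].
det B = 4, so B⁻¹ = [[3/4, -7/4], [1/4, -1/4]].
A⁻¹P = [[5, -15], [8, -40]].
Y = (A⁻¹P)B⁻¹ = [[0, -5], [-4, -4]].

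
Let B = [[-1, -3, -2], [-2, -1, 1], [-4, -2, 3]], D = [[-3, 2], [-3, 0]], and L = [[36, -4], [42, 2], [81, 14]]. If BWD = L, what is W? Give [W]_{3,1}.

5

Isolating W: multiply by B⁻¹ from the left and D⁻¹ from the right, so W = B⁻¹LD⁻¹.
det B = -5, so B⁻¹ = [[1/5, -13/5, 1], [-2/5, 11/5, -1], [0, -2, 1]].
det D = 6; the adjugate gives D⁻¹ = [[0, -1/3], [1/2, -1/2]].
B⁻¹L = [[-21, 8], [-3, -8], [-3, 10]].
W = (B⁻¹L)D⁻¹ = [[4, 3], [-4, 5], [5, -4]].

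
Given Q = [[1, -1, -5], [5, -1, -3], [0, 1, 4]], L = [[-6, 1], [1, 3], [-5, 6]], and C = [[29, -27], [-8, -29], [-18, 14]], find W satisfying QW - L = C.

QW = C + L = [[23, -26], [-7, -26], [-23, 20]].
Left-multiplying both sides by Q⁻¹ gives W = Q⁻¹(C + L).
det Q = -6, so Q⁻¹ = [[1/6, 1/6, 1/3], [10/3, -2/3, 11/3], [-5/6, 1/6, -2/3]].
W = Q⁻¹(C + L) = [[-5, -2], [-3, 4], [-5, 4]].

W = [[-5, -2], [-3, 4], [-5, 4]]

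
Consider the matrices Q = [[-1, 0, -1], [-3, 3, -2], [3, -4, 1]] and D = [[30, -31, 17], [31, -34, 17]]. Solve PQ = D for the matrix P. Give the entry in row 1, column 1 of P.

Right-multiplying both sides by Q⁻¹ gives P = DQ⁻¹.
det Q = 2, so Q⁻¹ = [[-5/2, 2, 3/2], [-3/2, 1, 1/2], [3/2, -2, -3/2]].
P = DQ⁻¹ = [[30, -31, 17], [31, -34, 17]] · [[-5/2, 2, 3/2], [-3/2, 1, 1/2], [3/2, -2, -3/2]] = [[-3, -5, 4], [-1, -6, 4]].

-3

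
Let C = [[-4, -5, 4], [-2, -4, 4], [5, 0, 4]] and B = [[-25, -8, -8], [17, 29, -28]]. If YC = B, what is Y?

Right-multiplying both sides by C⁻¹ gives Y = BC⁻¹.
C has determinant 4; C⁻¹ = [[-4, 5, -1], [7, -9, 2], [5, -25/4, 3/2]].
Y = BC⁻¹ = [[-25, -8, -8], [17, 29, -28]] · [[-4, 5, -1], [7, -9, 2], [5, -25/4, 3/2]] = [[4, -3, -3], [-5, -1, -1]].

Y = [[4, -3, -3], [-5, -1, -1]]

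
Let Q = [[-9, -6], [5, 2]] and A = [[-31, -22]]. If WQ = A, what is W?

W = [[4, 1]]

Since Q sits to the right of W, W = AQ⁻¹.
Q has determinant 12; Q⁻¹ = [[1/6, 1/2], [-5/12, -3/4]].
W = AQ⁻¹ = [[-31, -22]] · [[1/6, 1/2], [-5/12, -3/4]] = [[4, 1]].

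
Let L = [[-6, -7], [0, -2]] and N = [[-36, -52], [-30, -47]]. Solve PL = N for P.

L is on the right of P, so right-multiply by L⁻¹: P = NL⁻¹.
L has determinant 12; L⁻¹ = [[-1/6, 7/12], [0, -1/2]].
P = NL⁻¹ = [[-36, -52], [-30, -47]] · [[-1/6, 7/12], [0, -1/2]] = [[6, 5], [5, 6]].

P = [[6, 5], [5, 6]]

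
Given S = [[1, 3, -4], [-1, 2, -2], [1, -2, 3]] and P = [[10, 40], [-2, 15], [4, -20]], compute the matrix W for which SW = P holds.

Since S multiplies W on the left, W = S⁻¹P.
S has determinant 5; S⁻¹ = [[2/5, -1/5, 2/5], [1/5, 7/5, 6/5], [0, 1, 1]].
W = S⁻¹P = [[2/5, -1/5, 2/5], [1/5, 7/5, 6/5], [0, 1, 1]] · [[10, 40], [-2, 15], [4, -20]] = [[6, 5], [4, 5], [2, -5]].

W = [[6, 5], [4, 5], [2, -5]]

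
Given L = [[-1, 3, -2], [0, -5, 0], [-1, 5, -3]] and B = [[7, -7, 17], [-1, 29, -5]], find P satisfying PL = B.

P = [[-4, -4, -3], [-2, -4, 3]]

Since L sits to the right of P, P = BL⁻¹.
det L = -5; the adjugate gives L⁻¹ = [[-3, 1/5, 2], [0, -1/5, 0], [1, -2/5, -1]].
P = BL⁻¹ = [[7, -7, 17], [-1, 29, -5]] · [[-3, 1/5, 2], [0, -1/5, 0], [1, -2/5, -1]] = [[-4, -4, -3], [-2, -4, 3]].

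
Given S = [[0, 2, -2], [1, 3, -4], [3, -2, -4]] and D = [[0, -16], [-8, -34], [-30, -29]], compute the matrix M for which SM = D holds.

Left-multiplying both sides by S⁻¹ gives M = S⁻¹D.
det S = 6; the adjugate gives S⁻¹ = [[-10/3, 2, -1/3], [-4/3, 1, -1/3], [-11/6, 1, -1/3]].
M = S⁻¹D = [[-10/3, 2, -1/3], [-4/3, 1, -1/3], [-11/6, 1, -1/3]] · [[0, -16], [-8, -34], [-30, -29]] = [[-6, -5], [2, -3], [2, 5]].

M = [[-6, -5], [2, -3], [2, 5]]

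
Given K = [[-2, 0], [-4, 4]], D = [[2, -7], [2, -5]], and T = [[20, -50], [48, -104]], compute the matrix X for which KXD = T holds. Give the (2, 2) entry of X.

3

Left-multiply by K⁻¹ and right-multiply by D⁻¹: X = K⁻¹TD⁻¹.
det K = -8, so K⁻¹ = [[-1/2, 0], [-1/2, 1/4]].
D has determinant 4; D⁻¹ = [[-5/4, 7/4], [-1/2, 1/2]].
K⁻¹T = [[-10, 25], [2, -1]].
X = (K⁻¹T)D⁻¹ = [[0, -5], [-2, 3]].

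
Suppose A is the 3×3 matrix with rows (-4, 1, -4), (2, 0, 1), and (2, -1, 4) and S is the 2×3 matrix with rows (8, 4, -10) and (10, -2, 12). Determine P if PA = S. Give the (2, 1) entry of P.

1

A is on the right of P, so right-multiply by A⁻¹: P = SA⁻¹.
A has determinant -2; A⁻¹ = [[-1/2, 0, -1/2], [3, 4, 2], [1, 1, 1]].
P = SA⁻¹ = [[8, 4, -10], [10, -2, 12]] · [[-1/2, 0, -1/2], [3, 4, 2], [1, 1, 1]] = [[-2, 6, -6], [1, 4, 3]].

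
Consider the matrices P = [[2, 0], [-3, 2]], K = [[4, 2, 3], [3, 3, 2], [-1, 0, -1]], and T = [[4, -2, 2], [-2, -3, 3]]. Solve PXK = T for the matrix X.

Left-multiply by P⁻¹ and right-multiply by K⁻¹: X = P⁻¹TK⁻¹.
P has determinant 4; P⁻¹ = [[1/2, 0], [3/4, 1/2]].
det K = -1, so K⁻¹ = [[3, -2, 5], [-1, 1, -1], [-3, 2, -6]].
P⁻¹T = [[2, -1, 1], [2, -3, 3]].
X = (P⁻¹T)K⁻¹ = [[4, -3, 5], [0, -1, -5]].

X = [[4, -3, 5], [0, -1, -5]]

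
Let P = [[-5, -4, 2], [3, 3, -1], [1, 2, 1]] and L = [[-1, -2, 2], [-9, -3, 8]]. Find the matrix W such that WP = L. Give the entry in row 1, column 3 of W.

2

P is on the right of W, so right-multiply by P⁻¹: W = LP⁻¹.
P has determinant -3; P⁻¹ = [[-5/3, -8/3, 2/3], [4/3, 7/3, -1/3], [-1, -2, 1]].
W = LP⁻¹ = [[-1, -2, 2], [-9, -3, 8]] · [[-5/3, -8/3, 2/3], [4/3, 7/3, -1/3], [-1, -2, 1]] = [[-3, -6, 2], [3, 1, 3]].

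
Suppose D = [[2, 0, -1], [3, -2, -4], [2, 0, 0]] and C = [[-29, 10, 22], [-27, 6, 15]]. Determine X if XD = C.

X = [[-2, -5, -5], [-3, -3, -6]]

D is on the right of X, so right-multiply by D⁻¹: X = CD⁻¹.
det D = -4, so D⁻¹ = [[0, 0, 1/2], [2, -1/2, -5/4], [-1, 0, 1]].
X = CD⁻¹ = [[-29, 10, 22], [-27, 6, 15]] · [[0, 0, 1/2], [2, -1/2, -5/4], [-1, 0, 1]] = [[-2, -5, -5], [-3, -3, -6]].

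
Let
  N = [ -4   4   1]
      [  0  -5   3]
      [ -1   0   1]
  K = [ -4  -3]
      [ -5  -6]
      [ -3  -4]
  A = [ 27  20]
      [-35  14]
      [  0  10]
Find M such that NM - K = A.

NM = A + K = [[23, 17], [-40, 8], [-3, 6]].
Since N multiplies M on the left, M = N⁻¹(A + K).
det N = 3; the adjugate gives N⁻¹ = [[-5/3, -4/3, 17/3], [-1, -1, 4], [-5/3, -4/3, 20/3]].
M = N⁻¹(A + K) = [[-2, -5], [5, -1], [-5, 1]].

M = [[-2, -5], [5, -1], [-5, 1]]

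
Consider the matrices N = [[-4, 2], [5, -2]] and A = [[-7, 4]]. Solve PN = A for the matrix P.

P = [[3, 1]]

Since N sits to the right of P, P = AN⁻¹.
det N = -2; the adjugate gives N⁻¹ = [[1, 1], [5/2, 2]].
P = AN⁻¹ = [[-7, 4]] · [[1, 1], [5/2, 2]] = [[3, 1]].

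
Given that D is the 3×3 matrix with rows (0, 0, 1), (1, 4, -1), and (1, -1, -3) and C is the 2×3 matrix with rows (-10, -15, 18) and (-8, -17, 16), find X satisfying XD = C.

X = [[-2, -5, -5], [2, -5, -3]]

D is on the right of X, so right-multiply by D⁻¹: X = CD⁻¹.
det D = -5, so D⁻¹ = [[13/5, 1/5, 4/5], [-2/5, 1/5, -1/5], [1, 0, 0]].
X = CD⁻¹ = [[-10, -15, 18], [-8, -17, 16]] · [[13/5, 1/5, 4/5], [-2/5, 1/5, -1/5], [1, 0, 0]] = [[-2, -5, -5], [2, -5, -3]].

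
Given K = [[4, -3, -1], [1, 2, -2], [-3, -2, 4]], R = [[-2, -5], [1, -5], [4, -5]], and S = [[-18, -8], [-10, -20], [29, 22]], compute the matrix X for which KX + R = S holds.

X = [[-3, -1], [0, -2], [4, 5]]

KX = S − R = [[-16, -3], [-11, -15], [25, 27]].
Left-multiplying both sides by K⁻¹ gives X = K⁻¹(S − R).
det K = 6; the adjugate gives K⁻¹ = [[2/3, 7/3, 4/3], [1/3, 13/6, 7/6], [2/3, 17/6, 11/6]].
X = K⁻¹(S − R) = [[-3, -1], [0, -2], [4, 5]].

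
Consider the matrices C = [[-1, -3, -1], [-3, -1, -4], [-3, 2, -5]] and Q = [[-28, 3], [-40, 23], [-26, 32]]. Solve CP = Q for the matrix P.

P = [[6, 0], [6, 1], [4, -6]]

Since C multiplies P on the left, P = C⁻¹Q.
C has determinant 5; C⁻¹ = [[13/5, -17/5, 11/5], [-3/5, 2/5, -1/5], [-9/5, 11/5, -8/5]].
P = C⁻¹Q = [[13/5, -17/5, 11/5], [-3/5, 2/5, -1/5], [-9/5, 11/5, -8/5]] · [[-28, 3], [-40, 23], [-26, 32]] = [[6, 0], [6, 1], [4, -6]].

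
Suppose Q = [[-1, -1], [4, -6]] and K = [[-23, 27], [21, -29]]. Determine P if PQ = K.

Right-multiplying both sides by Q⁻¹ gives P = KQ⁻¹.
det Q = 10, so Q⁻¹ = [[-3/5, 1/10], [-2/5, -1/10]].
P = KQ⁻¹ = [[-23, 27], [21, -29]] · [[-3/5, 1/10], [-2/5, -1/10]] = [[3, -5], [-1, 5]].

P = [[3, -5], [-1, 5]]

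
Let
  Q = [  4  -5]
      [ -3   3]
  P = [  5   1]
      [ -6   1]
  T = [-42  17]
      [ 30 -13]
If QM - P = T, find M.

QM = T + P = [[-37, 18], [24, -12]].
Q is on the left of M, so left-multiply by Q⁻¹: M = Q⁻¹(T + P).
det Q = -3, so Q⁻¹ = [[-1, -5/3], [-1, -4/3]].
M = Q⁻¹(T + P) = [[-3, 2], [5, -2]].

M = [[-3, 2], [5, -2]]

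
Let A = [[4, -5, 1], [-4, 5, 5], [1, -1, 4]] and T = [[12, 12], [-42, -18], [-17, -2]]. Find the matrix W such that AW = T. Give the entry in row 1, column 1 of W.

Left-multiplying both sides by A⁻¹ gives W = A⁻¹T.
det A = -6; the adjugate gives A⁻¹ = [[-25/6, -19/6, 5], [-7/2, -5/2, 4], [1/6, 1/6, 0]].
W = A⁻¹T = [[-25/6, -19/6, 5], [-7/2, -5/2, 4], [1/6, 1/6, 0]] · [[12, 12], [-42, -18], [-17, -2]] = [[-2, -3], [-5, -5], [-5, -1]].

-2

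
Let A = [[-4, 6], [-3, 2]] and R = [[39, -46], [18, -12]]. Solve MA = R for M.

Right-multiplying both sides by A⁻¹ gives M = RA⁻¹.
det A = 10; the adjugate gives A⁻¹ = [[1/5, -3/5], [3/10, -2/5]].
M = RA⁻¹ = [[39, -46], [18, -12]] · [[1/5, -3/5], [3/10, -2/5]] = [[-6, -5], [0, -6]].

M = [[-6, -5], [0, -6]]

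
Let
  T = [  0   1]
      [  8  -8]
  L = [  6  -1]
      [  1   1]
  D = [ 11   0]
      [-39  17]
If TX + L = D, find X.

X = [[0, 3], [5, 1]]

TX = D − L = [[5, 1], [-40, 16]].
Left-multiplying both sides by T⁻¹ gives X = T⁻¹(D − L).
T has determinant -8; T⁻¹ = [[1, 1/8], [1, 0]].
X = T⁻¹(D − L) = [[0, 3], [5, 1]].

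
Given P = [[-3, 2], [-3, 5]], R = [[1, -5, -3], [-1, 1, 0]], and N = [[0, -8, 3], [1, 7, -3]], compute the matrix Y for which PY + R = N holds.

Y = [[1, 3, -4], [1, 3, -3]]

PY = N − R = [[-1, -3, 6], [2, 6, -3]].
Since P multiplies Y on the left, Y = P⁻¹(N − R).
P has determinant -9; P⁻¹ = [[-5/9, 2/9], [-1/3, 1/3]].
Y = P⁻¹(N − R) = [[1, 3, -4], [1, 3, -3]].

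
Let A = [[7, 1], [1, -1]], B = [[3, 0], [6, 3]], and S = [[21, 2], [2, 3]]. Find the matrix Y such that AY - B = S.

Y = [[4, 1], [-4, -5]]

AY = S + B = [[24, 2], [8, 6]].
A is on the left of Y, so left-multiply by A⁻¹: Y = A⁻¹(S + B).
A has determinant -8; A⁻¹ = [[1/8, 1/8], [1/8, -7/8]].
Y = A⁻¹(S + B) = [[4, 1], [-4, -5]].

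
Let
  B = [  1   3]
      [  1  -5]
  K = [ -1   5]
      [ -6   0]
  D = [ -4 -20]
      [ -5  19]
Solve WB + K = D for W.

W = [[-5, 2], [3, -2]]

WB = D − K = [[-3, -25], [1, 19]].
Since B sits to the right of W, W = (D − K)B⁻¹.
B has determinant -8; B⁻¹ = [[5/8, 3/8], [1/8, -1/8]].
W = (D − K)B⁻¹ = [[-5, 2], [3, -2]].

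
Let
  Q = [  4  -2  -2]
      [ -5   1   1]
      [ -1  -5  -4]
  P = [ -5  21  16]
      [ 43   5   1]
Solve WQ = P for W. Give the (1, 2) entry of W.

6

Since Q sits to the right of W, W = PQ⁻¹.
det Q = -6, so Q⁻¹ = [[-1/6, -1/3, 0], [7/2, 3, -1], [-13/3, -11/3, 1]].
W = PQ⁻¹ = [[-5, 21, 16], [43, 5, 1]] · [[-1/6, -1/3, 0], [7/2, 3, -1], [-13/3, -11/3, 1]] = [[5, 6, -5], [6, -3, -4]].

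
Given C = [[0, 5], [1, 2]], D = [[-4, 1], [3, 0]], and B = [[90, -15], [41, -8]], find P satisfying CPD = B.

P = [[-2, -1], [-3, 2]]

Left-multiply by C⁻¹ and right-multiply by D⁻¹: P = C⁻¹BD⁻¹.
det C = -5; the adjugate gives C⁻¹ = [[-2/5, 1], [1/5, 0]].
D has determinant -3; D⁻¹ = [[0, 1/3], [1, 4/3]].
C⁻¹B = [[5, -2], [18, -3]].
P = (C⁻¹B)D⁻¹ = [[-2, -1], [-3, 2]].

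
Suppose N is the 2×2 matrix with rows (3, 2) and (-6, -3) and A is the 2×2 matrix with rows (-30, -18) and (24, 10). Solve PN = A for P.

Right-multiplying both sides by N⁻¹ gives P = AN⁻¹.
det N = 3, so N⁻¹ = [[-1, -2/3], [2, 1]].
P = AN⁻¹ = [[-30, -18], [24, 10]] · [[-1, -2/3], [2, 1]] = [[-6, 2], [-4, -6]].

P = [[-6, 2], [-4, -6]]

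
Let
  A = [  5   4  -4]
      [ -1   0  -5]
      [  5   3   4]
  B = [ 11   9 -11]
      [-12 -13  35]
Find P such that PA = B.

P = [[3, -1, -1], [-4, -3, 1]]

Since A sits to the right of P, P = BA⁻¹.
A has determinant 3; A⁻¹ = [[5, -28/3, -20/3], [-7, 40/3, 29/3], [-1, 5/3, 4/3]].
P = BA⁻¹ = [[11, 9, -11], [-12, -13, 35]] · [[5, -28/3, -20/3], [-7, 40/3, 29/3], [-1, 5/3, 4/3]] = [[3, -1, -1], [-4, -3, 1]].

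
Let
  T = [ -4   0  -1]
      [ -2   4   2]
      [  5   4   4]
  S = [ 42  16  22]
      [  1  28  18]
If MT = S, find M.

M = [[-2, -2, 6], [-2, 6, 1]]

T is on the right of M, so right-multiply by T⁻¹: M = ST⁻¹.
det T = -4; the adjugate gives T⁻¹ = [[-2, 1, -1], [-9/2, 11/4, -5/2], [7, -4, 4]].
M = ST⁻¹ = [[42, 16, 22], [1, 28, 18]] · [[-2, 1, -1], [-9/2, 11/4, -5/2], [7, -4, 4]] = [[-2, -2, 6], [-2, 6, 1]].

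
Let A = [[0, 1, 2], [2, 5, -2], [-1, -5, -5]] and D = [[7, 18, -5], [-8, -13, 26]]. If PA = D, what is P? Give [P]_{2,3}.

-4

A is on the right of P, so right-multiply by A⁻¹: P = DA⁻¹.
det A = 2; the adjugate gives A⁻¹ = [[-35/2, -5/2, -6], [6, 1, 2], [-5/2, -1/2, -1]].
P = DA⁻¹ = [[7, 18, -5], [-8, -13, 26]] · [[-35/2, -5/2, -6], [6, 1, 2], [-5/2, -1/2, -1]] = [[-2, 3, -1], [-3, -6, -4]].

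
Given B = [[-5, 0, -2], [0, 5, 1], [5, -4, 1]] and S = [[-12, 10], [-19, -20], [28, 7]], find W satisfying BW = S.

W = [[4, 0], [-3, -3], [-4, -5]]

B is on the left of W, so left-multiply by B⁻¹: W = B⁻¹S.
det B = 5, so B⁻¹ = [[9/5, 8/5, 2], [1, 1, 1], [-5, -4, -5]].
W = B⁻¹S = [[9/5, 8/5, 2], [1, 1, 1], [-5, -4, -5]] · [[-12, 10], [-19, -20], [28, 7]] = [[4, 0], [-3, -3], [-4, -5]].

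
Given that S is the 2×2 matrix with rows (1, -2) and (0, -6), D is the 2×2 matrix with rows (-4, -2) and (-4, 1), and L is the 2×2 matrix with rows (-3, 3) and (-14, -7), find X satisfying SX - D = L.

X = [[-1, 3], [3, 1]]

SX = L + D = [[-7, 1], [-18, -6]].
Left-multiplying both sides by S⁻¹ gives X = S⁻¹(L + D).
S has determinant -6; S⁻¹ = [[1, -1/3], [0, -1/6]].
X = S⁻¹(L + D) = [[-1, 3], [3, 1]].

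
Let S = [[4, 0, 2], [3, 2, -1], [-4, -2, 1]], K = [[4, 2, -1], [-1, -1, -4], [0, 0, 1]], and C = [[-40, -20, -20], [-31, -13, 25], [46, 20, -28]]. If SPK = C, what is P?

P = [[-4, -1, -5], [3, 0, 3], [3, 2, -5]]

Isolating P: multiply by S⁻¹ from the left and K⁻¹ from the right, so P = S⁻¹CK⁻¹.
S has determinant 4; S⁻¹ = [[0, -1, -1], [1/4, 3, 5/2], [1/2, 2, 2]].
det K = -2, so K⁻¹ = [[1/2, 1, 9/2], [-1/2, -2, -17/2], [0, 0, 1]].
S⁻¹C = [[-15, -7, 3], [12, 6, 0], [10, 4, -16]].
P = (S⁻¹C)K⁻¹ = [[-4, -1, -5], [3, 0, 3], [3, 2, -5]].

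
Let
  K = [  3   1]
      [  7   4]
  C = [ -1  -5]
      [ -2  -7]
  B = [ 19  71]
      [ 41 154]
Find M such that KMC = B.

M = [[-1, -3], [0, 1]]

M = K⁻¹BC⁻¹ (apply K⁻¹ on the left and C⁻¹ on the right).
det K = 5; the adjugate gives K⁻¹ = [[4/5, -1/5], [-7/5, 3/5]].
det C = -3, so C⁻¹ = [[7/3, -5/3], [-2/3, 1/3]].
K⁻¹B = [[7, 26], [-2, -7]].
M = (K⁻¹B)C⁻¹ = [[-1, -3], [0, 1]].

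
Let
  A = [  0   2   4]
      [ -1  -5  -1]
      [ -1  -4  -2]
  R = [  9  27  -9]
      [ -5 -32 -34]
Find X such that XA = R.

X = [[-6, -3, -6], [-6, 0, 5]]

A is on the right of X, so right-multiply by A⁻¹: X = RA⁻¹.
det A = -6; the adjugate gives A⁻¹ = [[-1, 2, -3], [1/6, -2/3, 2/3], [1/6, 1/3, -1/3]].
X = RA⁻¹ = [[9, 27, -9], [-5, -32, -34]] · [[-1, 2, -3], [1/6, -2/3, 2/3], [1/6, 1/3, -1/3]] = [[-6, -3, -6], [-6, 0, 5]].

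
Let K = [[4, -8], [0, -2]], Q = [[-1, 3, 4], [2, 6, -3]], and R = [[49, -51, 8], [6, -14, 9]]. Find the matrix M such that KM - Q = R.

M = [[4, -4, -3], [-4, 4, -3]]

KM = R + Q = [[48, -48, 12], [8, -8, 6]].
K is on the left of M, so left-multiply by K⁻¹: M = K⁻¹(R + Q).
det K = -8; the adjugate gives K⁻¹ = [[1/4, -1], [0, -1/2]].
M = K⁻¹(R + Q) = [[4, -4, -3], [-4, 4, -3]].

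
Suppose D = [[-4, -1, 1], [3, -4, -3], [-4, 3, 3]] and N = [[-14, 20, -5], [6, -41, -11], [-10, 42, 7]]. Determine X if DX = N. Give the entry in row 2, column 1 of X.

0

D is on the left of X, so left-multiply by D⁻¹: X = D⁻¹N.
D has determinant 2; D⁻¹ = [[-3/2, 3, 7/2], [3/2, -4, -9/2], [-7/2, 8, 19/2]].
X = D⁻¹N = [[-3/2, 3, 7/2], [3/2, -4, -9/2], [-7/2, 8, 19/2]] · [[-14, 20, -5], [6, -41, -11], [-10, 42, 7]] = [[4, -6, -1], [0, 5, 5], [2, 1, -4]].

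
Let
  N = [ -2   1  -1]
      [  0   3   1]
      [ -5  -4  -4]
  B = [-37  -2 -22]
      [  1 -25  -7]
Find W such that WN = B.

W = [[6, 4, 5], [-3, -6, 1]]

N is on the right of W, so right-multiply by N⁻¹: W = BN⁻¹.
det N = -4, so N⁻¹ = [[2, -2, -1], [5/4, -3/4, -1/2], [-15/4, 13/4, 3/2]].
W = BN⁻¹ = [[-37, -2, -22], [1, -25, -7]] · [[2, -2, -1], [5/4, -3/4, -1/2], [-15/4, 13/4, 3/2]] = [[6, 4, 5], [-3, -6, 1]].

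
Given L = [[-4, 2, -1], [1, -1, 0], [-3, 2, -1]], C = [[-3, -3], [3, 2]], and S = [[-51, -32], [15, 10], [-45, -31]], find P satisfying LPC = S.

P = [[3, 5], [3, 0], [-4, -1]]

P = L⁻¹SC⁻¹ (apply L⁻¹ on the left and C⁻¹ on the right).
det L = -1, so L⁻¹ = [[-1, 0, 1], [-1, -1, 1], [1, -2, -2]].
det C = 3; the adjugate gives C⁻¹ = [[2/3, 1], [-1, -1]].
L⁻¹S = [[6, 1], [-9, -9], [9, 10]].
P = (L⁻¹S)C⁻¹ = [[3, 5], [3, 0], [-4, -1]].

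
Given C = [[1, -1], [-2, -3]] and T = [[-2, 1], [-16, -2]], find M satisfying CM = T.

M = [[2, 1], [4, 0]]

Left-multiplying both sides by C⁻¹ gives M = C⁻¹T.
det C = -5; the adjugate gives C⁻¹ = [[3/5, -1/5], [-2/5, -1/5]].
M = C⁻¹T = [[3/5, -1/5], [-2/5, -1/5]] · [[-2, 1], [-16, -2]] = [[2, 1], [4, 0]].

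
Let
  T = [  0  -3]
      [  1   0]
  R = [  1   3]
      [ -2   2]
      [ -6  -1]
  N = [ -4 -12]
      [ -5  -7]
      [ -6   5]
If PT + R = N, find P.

PT = N − R = [[-5, -15], [-3, -9], [0, 6]].
T is on the right of P, so right-multiply by T⁻¹: P = (N − R)T⁻¹.
T has determinant 3; T⁻¹ = [[0, 1], [-1/3, 0]].
P = (N − R)T⁻¹ = [[5, -5], [3, -3], [-2, 0]].

P = [[5, -5], [3, -3], [-2, 0]]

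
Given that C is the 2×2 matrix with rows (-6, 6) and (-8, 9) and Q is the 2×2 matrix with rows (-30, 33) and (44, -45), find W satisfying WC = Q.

Right-multiplying both sides by C⁻¹ gives W = QC⁻¹.
det C = -6; the adjugate gives C⁻¹ = [[-3/2, 1], [-4/3, 1]].
W = QC⁻¹ = [[-30, 33], [44, -45]] · [[-3/2, 1], [-4/3, 1]] = [[1, 3], [-6, -1]].

W = [[1, 3], [-6, -1]]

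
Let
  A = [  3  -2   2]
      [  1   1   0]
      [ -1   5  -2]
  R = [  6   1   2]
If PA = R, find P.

P = [[1, 3, 0]]

Since A sits to the right of P, P = RA⁻¹.
A has determinant 2; A⁻¹ = [[-1, 3, -1], [1, -2, 1], [3, -13/2, 5/2]].
P = RA⁻¹ = [[6, 1, 2]] · [[-1, 3, -1], [1, -2, 1], [3, -13/2, 5/2]] = [[1, 3, 0]].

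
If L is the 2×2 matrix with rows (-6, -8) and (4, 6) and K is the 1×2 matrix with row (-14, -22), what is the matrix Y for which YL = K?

Right-multiplying both sides by L⁻¹ gives Y = KL⁻¹.
det L = -4; the adjugate gives L⁻¹ = [[-3/2, -2], [1, 3/2]].
Y = KL⁻¹ = [[-14, -22]] · [[-3/2, -2], [1, 3/2]] = [[-1, -5]].

Y = [[-1, -5]]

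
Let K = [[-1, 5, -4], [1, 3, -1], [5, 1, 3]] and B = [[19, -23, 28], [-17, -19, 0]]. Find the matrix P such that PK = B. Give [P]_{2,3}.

K is on the right of P, so right-multiply by K⁻¹: P = BK⁻¹.
det K = 6; the adjugate gives K⁻¹ = [[5/3, -19/6, 7/6], [-4/3, 17/6, -5/6], [-7/3, 13/3, -4/3]].
P = BK⁻¹ = [[19, -23, 28], [-17, -19, 0]] · [[5/3, -19/6, 7/6], [-4/3, 17/6, -5/6], [-7/3, 13/3, -4/3]] = [[-3, -4, 4], [-3, 0, -4]].

-4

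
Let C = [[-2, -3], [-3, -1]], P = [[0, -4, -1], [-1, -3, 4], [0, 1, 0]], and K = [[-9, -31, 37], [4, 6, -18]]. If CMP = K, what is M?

M = [[-1, 3, -2], [1, -5, 4]]

Left-multiply by C⁻¹ and right-multiply by P⁻¹: M = C⁻¹KP⁻¹.
det C = -7, so C⁻¹ = [[1/7, -3/7], [-3/7, 2/7]].
P has determinant 1; P⁻¹ = [[-4, -1, -19], [0, 0, 1], [-1, 0, -4]].
C⁻¹K = [[-3, -7, 13], [5, 15, -21]].
M = (C⁻¹K)P⁻¹ = [[-1, 3, -2], [1, -5, 4]].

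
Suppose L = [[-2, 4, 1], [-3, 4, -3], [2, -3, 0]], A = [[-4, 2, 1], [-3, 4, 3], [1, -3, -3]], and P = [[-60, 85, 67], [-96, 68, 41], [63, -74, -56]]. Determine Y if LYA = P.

Y = L⁻¹PA⁻¹ (apply L⁻¹ on the left and A⁻¹ on the right).
det L = -5; the adjugate gives L⁻¹ = [[9/5, 3/5, 16/5], [6/5, 2/5, 9/5], [-1/5, -2/5, -4/5]].
det A = 5, so A⁻¹ = [[-3/5, 3/5, 2/5], [-6/5, 11/5, 9/5], [1, -2, -2]].
L⁻¹P = [[36, -43, -34], [3, -4, -4], [0, 15, 15]].
Y = (L⁻¹P)A⁻¹ = [[-4, -5, 5], [-1, 1, 2], [-3, 3, -3]].

Y = [[-4, -5, 5], [-1, 1, 2], [-3, 3, -3]]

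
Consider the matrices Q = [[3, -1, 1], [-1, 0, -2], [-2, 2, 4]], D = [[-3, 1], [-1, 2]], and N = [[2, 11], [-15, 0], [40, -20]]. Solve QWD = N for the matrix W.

Left-multiply by Q⁻¹ and right-multiply by D⁻¹: W = Q⁻¹ND⁻¹.
Q has determinant 2; Q⁻¹ = [[2, 3, 1], [4, 7, 5/2], [-1, -2, -1/2]].
D has determinant -5; D⁻¹ = [[-2/5, 1/5], [-1/5, 3/5]].
Q⁻¹N = [[-1, 2], [3, -6], [8, -1]].
W = (Q⁻¹N)D⁻¹ = [[0, 1], [0, -3], [-3, 1]].

W = [[0, 1], [0, -3], [-3, 1]]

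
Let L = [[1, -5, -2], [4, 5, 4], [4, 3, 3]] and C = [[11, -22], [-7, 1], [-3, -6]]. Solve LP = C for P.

P = [[0, -3], [-3, 5], [2, -3]]

Since L multiplies P on the left, P = L⁻¹C.
det L = -1; the adjugate gives L⁻¹ = [[-3, -9, 10], [-4, -11, 12], [8, 23, -25]].
P = L⁻¹C = [[-3, -9, 10], [-4, -11, 12], [8, 23, -25]] · [[11, -22], [-7, 1], [-3, -6]] = [[0, -3], [-3, 5], [2, -3]].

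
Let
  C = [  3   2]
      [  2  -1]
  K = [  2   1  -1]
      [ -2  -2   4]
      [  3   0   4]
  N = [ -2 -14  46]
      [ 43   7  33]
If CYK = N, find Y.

Y = C⁻¹NK⁻¹ (apply C⁻¹ on the left and K⁻¹ on the right).
det C = -7, so C⁻¹ = [[1/7, 2/7], [2/7, -3/7]].
det K = -2; the adjugate gives K⁻¹ = [[4, 2, -1], [-10, -11/2, 3], [-3, -3/2, 1]].
C⁻¹N = [[12, 0, 16], [-19, -7, -1]].
Y = (C⁻¹N)K⁻¹ = [[0, 0, 4], [-3, 2, -3]].

Y = [[0, 0, 4], [-3, 2, -3]]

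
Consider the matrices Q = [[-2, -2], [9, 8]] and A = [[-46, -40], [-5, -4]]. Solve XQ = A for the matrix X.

Q is on the right of X, so right-multiply by Q⁻¹: X = AQ⁻¹.
det Q = 2, so Q⁻¹ = [[4, 1], [-9/2, -1]].
X = AQ⁻¹ = [[-46, -40], [-5, -4]] · [[4, 1], [-9/2, -1]] = [[-4, -6], [-2, -1]].

X = [[-4, -6], [-2, -1]]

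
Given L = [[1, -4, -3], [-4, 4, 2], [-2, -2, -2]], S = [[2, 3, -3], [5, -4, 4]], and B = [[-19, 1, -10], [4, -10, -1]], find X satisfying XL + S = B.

X = [[1, 3, 5], [1, 0, 1]]

XL = B − S = [[-21, -2, -7], [-1, -6, -5]].
Since L sits to the right of X, X = (B − S)L⁻¹.
L has determinant -4; L⁻¹ = [[1, 1/2, -1], [3, 2, -5/2], [-4, -5/2, 3]].
X = (B − S)L⁻¹ = [[1, 3, 5], [1, 0, 1]].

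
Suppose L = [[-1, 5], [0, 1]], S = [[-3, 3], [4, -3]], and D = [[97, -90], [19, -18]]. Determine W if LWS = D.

Left-multiply by L⁻¹ and right-multiply by S⁻¹: W = L⁻¹DS⁻¹.
L has determinant -1; L⁻¹ = [[-1, 5], [0, 1]].
S has determinant -3; S⁻¹ = [[1, 1], [4/3, 1]].
L⁻¹D = [[-2, 0], [19, -18]].
W = (L⁻¹D)S⁻¹ = [[-2, -2], [-5, 1]].

W = [[-2, -2], [-5, 1]]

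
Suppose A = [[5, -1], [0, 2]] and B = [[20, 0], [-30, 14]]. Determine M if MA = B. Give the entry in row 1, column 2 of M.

2

Right-multiplying both sides by A⁻¹ gives M = BA⁻¹.
det A = 10; the adjugate gives A⁻¹ = [[1/5, 1/10], [0, 1/2]].
M = BA⁻¹ = [[20, 0], [-30, 14]] · [[1/5, 1/10], [0, 1/2]] = [[4, 2], [-6, 4]].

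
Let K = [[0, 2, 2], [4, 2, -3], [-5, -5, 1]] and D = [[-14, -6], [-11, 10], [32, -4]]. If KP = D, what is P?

P = [[-3, -1], [-4, 1], [-3, -4]]

K is on the left of P, so left-multiply by K⁻¹: P = K⁻¹D.
det K = 2; the adjugate gives K⁻¹ = [[-13/2, -6, -5], [11/2, 5, 4], [-5, -5, -4]].
P = K⁻¹D = [[-13/2, -6, -5], [11/2, 5, 4], [-5, -5, -4]] · [[-14, -6], [-11, 10], [32, -4]] = [[-3, -1], [-4, 1], [-3, -4]].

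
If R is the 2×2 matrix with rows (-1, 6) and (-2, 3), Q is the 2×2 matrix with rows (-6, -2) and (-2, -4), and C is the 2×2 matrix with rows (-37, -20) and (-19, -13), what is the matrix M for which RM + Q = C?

M = [[1, 0], [-5, -3]]

RM = C − Q = [[-31, -18], [-17, -9]].
Since R multiplies M on the left, M = R⁻¹(C − Q).
R has determinant 9; R⁻¹ = [[1/3, -2/3], [2/9, -1/9]].
M = R⁻¹(C − Q) = [[1, 0], [-5, -3]].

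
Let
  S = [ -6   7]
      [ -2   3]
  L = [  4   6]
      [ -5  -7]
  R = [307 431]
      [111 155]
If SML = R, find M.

Left-multiply by S⁻¹ and right-multiply by L⁻¹: M = S⁻¹RL⁻¹.
det S = -4; the adjugate gives S⁻¹ = [[-3/4, 7/4], [-1/2, 3/2]].
det L = 2, so L⁻¹ = [[-7/2, -3], [5/2, 2]].
S⁻¹R = [[-36, -52], [13, 17]].
M = (S⁻¹R)L⁻¹ = [[-4, 4], [-3, -5]].

M = [[-4, 4], [-3, -5]]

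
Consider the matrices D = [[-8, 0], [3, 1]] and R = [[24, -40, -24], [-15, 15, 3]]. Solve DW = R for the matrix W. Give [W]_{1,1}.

Left-multiplying both sides by D⁻¹ gives W = D⁻¹R.
D has determinant -8; D⁻¹ = [[-1/8, 0], [3/8, 1]].
W = D⁻¹R = [[-1/8, 0], [3/8, 1]] · [[24, -40, -24], [-15, 15, 3]] = [[-3, 5, 3], [-6, 0, -6]].

-3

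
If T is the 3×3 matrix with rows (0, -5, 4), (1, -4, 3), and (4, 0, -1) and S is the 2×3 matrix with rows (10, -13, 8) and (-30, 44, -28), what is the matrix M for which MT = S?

M = [[1, 2, 2], [-4, -6, -6]]

Right-multiplying both sides by T⁻¹ gives M = ST⁻¹.
det T = -1; the adjugate gives T⁻¹ = [[-4, 5, -1], [-13, 16, -4], [-16, 20, -5]].
M = ST⁻¹ = [[10, -13, 8], [-30, 44, -28]] · [[-4, 5, -1], [-13, 16, -4], [-16, 20, -5]] = [[1, 2, 2], [-4, -6, -6]].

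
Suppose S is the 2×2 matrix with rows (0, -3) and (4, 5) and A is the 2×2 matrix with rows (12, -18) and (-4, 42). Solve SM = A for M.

M = [[4, 3], [-4, 6]]

S is on the left of M, so left-multiply by S⁻¹: M = S⁻¹A.
det S = 12; the adjugate gives S⁻¹ = [[5/12, 1/4], [-1/3, 0]].
M = S⁻¹A = [[5/12, 1/4], [-1/3, 0]] · [[12, -18], [-4, 42]] = [[4, 3], [-4, 6]].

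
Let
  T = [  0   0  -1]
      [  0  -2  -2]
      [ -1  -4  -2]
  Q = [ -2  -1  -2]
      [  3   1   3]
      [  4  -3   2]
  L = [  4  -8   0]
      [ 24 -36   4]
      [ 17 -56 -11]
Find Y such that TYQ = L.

Y = [[-3, 3, 2], [1, 2, -3], [-2, 0, -2]]

Isolating Y: multiply by T⁻¹ from the left and Q⁻¹ from the right, so Y = T⁻¹LQ⁻¹.
T has determinant 2; T⁻¹ = [[-2, 2, -1], [1, -1/2, 0], [-1, 0, 0]].
det Q = -2, so Q⁻¹ = [[-11/2, -4, 1/2], [-3, -2, 0], [13/2, 5, -1/2]].
T⁻¹L = [[23, 0, 19], [-8, 10, -2], [-4, 8, 0]].
Y = (T⁻¹L)Q⁻¹ = [[-3, 3, 2], [1, 2, -3], [-2, 0, -2]].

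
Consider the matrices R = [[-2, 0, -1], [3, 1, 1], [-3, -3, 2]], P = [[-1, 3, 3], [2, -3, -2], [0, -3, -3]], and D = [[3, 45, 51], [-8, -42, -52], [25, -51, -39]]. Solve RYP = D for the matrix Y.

Y = [[-2, -3, 5], [-1, -1, -5], [-5, 0, 2]]

Isolating Y: multiply by R⁻¹ from the left and P⁻¹ from the right, so Y = R⁻¹DP⁻¹.
R has determinant -4; R⁻¹ = [[-5/4, -3/4, -1/4], [9/4, 7/4, 1/4], [3/2, 3/2, 1/2]].
P has determinant -3; P⁻¹ = [[-1, 0, -1], [-2, -1, -4/3], [2, 1, 1]].
R⁻¹D = [[-4, -12, -15], [-1, 15, 14], [5, -21, -21]].
Y = (R⁻¹D)P⁻¹ = [[-2, -3, 5], [-1, -1, -5], [-5, 0, 2]].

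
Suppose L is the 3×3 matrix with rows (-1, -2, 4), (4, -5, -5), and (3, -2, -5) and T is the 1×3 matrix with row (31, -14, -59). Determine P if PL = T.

P = [[-6, 4, 3]]

Right-multiplying both sides by L⁻¹ gives P = TL⁻¹.
L has determinant 3; L⁻¹ = [[5, -6, 10], [5/3, -7/3, 11/3], [7/3, -8/3, 13/3]].
P = TL⁻¹ = [[31, -14, -59]] · [[5, -6, 10], [5/3, -7/3, 11/3], [7/3, -8/3, 13/3]] = [[-6, 4, 3]].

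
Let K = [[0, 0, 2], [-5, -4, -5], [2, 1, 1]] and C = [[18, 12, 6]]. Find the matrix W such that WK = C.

W = [[-4, -2, 4]]

K is on the right of W, so right-multiply by K⁻¹: W = CK⁻¹.
K has determinant 6; K⁻¹ = [[1/6, 1/3, 4/3], [-5/6, -2/3, -5/3], [1/2, 0, 0]].
W = CK⁻¹ = [[18, 12, 6]] · [[1/6, 1/3, 4/3], [-5/6, -2/3, -5/3], [1/2, 0, 0]] = [[-4, -2, 4]].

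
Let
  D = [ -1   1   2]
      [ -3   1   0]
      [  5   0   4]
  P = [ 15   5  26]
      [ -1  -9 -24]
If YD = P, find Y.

Y = [[5, 0, 4], [-4, -5, -4]]

Since D sits to the right of Y, Y = PD⁻¹.
det D = -2; the adjugate gives D⁻¹ = [[-2, 2, 1], [-6, 7, 3], [5/2, -5/2, -1]].
Y = PD⁻¹ = [[15, 5, 26], [-1, -9, -24]] · [[-2, 2, 1], [-6, 7, 3], [5/2, -5/2, -1]] = [[5, 0, 4], [-4, -5, -4]].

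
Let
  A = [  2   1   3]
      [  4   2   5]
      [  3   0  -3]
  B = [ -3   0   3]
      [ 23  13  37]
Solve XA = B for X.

X = [[0, 0, -1], [3, 5, -1]]

Since A sits to the right of X, X = BA⁻¹.
det A = -3, so A⁻¹ = [[2, -1, 1/3], [-9, 5, -2/3], [2, -1, 0]].
X = BA⁻¹ = [[-3, 0, 3], [23, 13, 37]] · [[2, -1, 1/3], [-9, 5, -2/3], [2, -1, 0]] = [[0, 0, -1], [3, 5, -1]].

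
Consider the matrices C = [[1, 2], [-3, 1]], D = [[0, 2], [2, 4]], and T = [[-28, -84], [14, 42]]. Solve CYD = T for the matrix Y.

Isolating Y: multiply by C⁻¹ from the left and D⁻¹ from the right, so Y = C⁻¹TD⁻¹.
det C = 7; the adjugate gives C⁻¹ = [[1/7, -2/7], [3/7, 1/7]].
D has determinant -4; D⁻¹ = [[-1, 1/2], [1/2, 0]].
C⁻¹T = [[-8, -24], [-10, -30]].
Y = (C⁻¹T)D⁻¹ = [[-4, -4], [-5, -5]].

Y = [[-4, -4], [-5, -5]]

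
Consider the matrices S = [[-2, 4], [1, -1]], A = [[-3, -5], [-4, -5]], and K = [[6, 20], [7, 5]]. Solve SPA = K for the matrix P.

Left-multiply by S⁻¹ and right-multiply by A⁻¹: P = S⁻¹KA⁻¹.
S has determinant -2; S⁻¹ = [[1/2, 2], [1/2, 1]].
det A = -5, so A⁻¹ = [[1, -1], [-4/5, 3/5]].
S⁻¹K = [[17, 20], [10, 15]].
P = (S⁻¹K)A⁻¹ = [[1, -5], [-2, -1]].

P = [[1, -5], [-2, -1]]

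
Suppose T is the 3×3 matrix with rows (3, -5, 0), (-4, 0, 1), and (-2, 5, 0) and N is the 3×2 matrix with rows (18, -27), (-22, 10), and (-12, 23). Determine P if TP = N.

Since T multiplies P on the left, P = T⁻¹N.
T has determinant -5; T⁻¹ = [[1, 0, 1], [2/5, 0, 3/5], [4, 1, 4]].
P = T⁻¹N = [[1, 0, 1], [2/5, 0, 3/5], [4, 1, 4]] · [[18, -27], [-22, 10], [-12, 23]] = [[6, -4], [0, 3], [2, -6]].

P = [[6, -4], [0, 3], [2, -6]]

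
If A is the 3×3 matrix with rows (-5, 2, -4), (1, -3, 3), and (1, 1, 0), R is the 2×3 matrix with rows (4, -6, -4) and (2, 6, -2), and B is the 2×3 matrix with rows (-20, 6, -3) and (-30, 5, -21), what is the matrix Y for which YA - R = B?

YA = B + R = [[-16, 0, -7], [-28, 11, -23]].
Since A sits to the right of Y, Y = (B + R)A⁻¹.
det A = 5; the adjugate gives A⁻¹ = [[-3/5, -4/5, -6/5], [3/5, 4/5, 11/5], [4/5, 7/5, 13/5]].
Y = (B + R)A⁻¹ = [[4, 3, 1], [5, -1, -2]].

Y = [[4, 3, 1], [5, -1, -2]]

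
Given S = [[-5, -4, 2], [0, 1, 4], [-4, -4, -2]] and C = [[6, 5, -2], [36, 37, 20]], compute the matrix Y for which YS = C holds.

Y = [[-2, 1, 1], [-4, 5, -4]]

Right-multiplying both sides by S⁻¹ gives Y = CS⁻¹.
det S = 2; the adjugate gives S⁻¹ = [[7, -8, -9], [-8, 9, 10], [2, -2, -5/2]].
Y = CS⁻¹ = [[6, 5, -2], [36, 37, 20]] · [[7, -8, -9], [-8, 9, 10], [2, -2, -5/2]] = [[-2, 1, 1], [-4, 5, -4]].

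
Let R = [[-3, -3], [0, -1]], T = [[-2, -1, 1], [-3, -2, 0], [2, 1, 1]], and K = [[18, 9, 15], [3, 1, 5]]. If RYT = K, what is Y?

Y = [[0, 1, 0], [-1, -1, -4]]

Y = R⁻¹KT⁻¹ (apply R⁻¹ on the left and T⁻¹ on the right).
det R = 3, so R⁻¹ = [[-1/3, 1], [0, -1]].
T has determinant 2; T⁻¹ = [[-1, 1, 1], [3/2, -2, -3/2], [1/2, 0, 1/2]].
R⁻¹K = [[-3, -2, 0], [-3, -1, -5]].
Y = (R⁻¹K)T⁻¹ = [[0, 1, 0], [-1, -1, -4]].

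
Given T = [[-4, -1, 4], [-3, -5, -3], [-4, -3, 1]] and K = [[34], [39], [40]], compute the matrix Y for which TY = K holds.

Left-multiplying both sides by T⁻¹ gives Y = T⁻¹K.
det T = -3, so T⁻¹ = [[14/3, 11/3, -23/3], [-5, -4, 8], [11/3, 8/3, -17/3]].
Y = T⁻¹K = [[14/3, 11/3, -23/3], [-5, -4, 8], [11/3, 8/3, -17/3]] · [[34], [39], [40]] = [[-5], [-6], [2]].

Y = [[-5], [-6], [2]]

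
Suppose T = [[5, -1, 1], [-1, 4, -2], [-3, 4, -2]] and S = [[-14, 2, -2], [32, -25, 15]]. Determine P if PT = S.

Right-multiplying both sides by T⁻¹ gives P = ST⁻¹.
det T = 4; the adjugate gives T⁻¹ = [[0, 1/2, -1/2], [1, -7/4, 9/4], [2, -17/4, 19/4]].
P = ST⁻¹ = [[-14, 2, -2], [32, -25, 15]] · [[0, 1/2, -1/2], [1, -7/4, 9/4], [2, -17/4, 19/4]] = [[-2, -2, 2], [5, -4, -1]].

P = [[-2, -2, 2], [5, -4, -1]]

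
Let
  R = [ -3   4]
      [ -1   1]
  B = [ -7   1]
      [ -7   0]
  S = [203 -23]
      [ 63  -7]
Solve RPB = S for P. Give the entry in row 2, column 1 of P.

-2

Isolating P: multiply by R⁻¹ from the left and B⁻¹ from the right, so P = R⁻¹SB⁻¹.
R has determinant 1; R⁻¹ = [[1, -4], [1, -3]].
B has determinant 7; B⁻¹ = [[0, -1/7], [1, -1]].
R⁻¹S = [[-49, 5], [14, -2]].
P = (R⁻¹S)B⁻¹ = [[5, 2], [-2, 0]].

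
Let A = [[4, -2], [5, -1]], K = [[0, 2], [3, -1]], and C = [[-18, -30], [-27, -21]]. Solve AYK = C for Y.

Y = [[-2, -2], [5, -1]]

Left-multiply by A⁻¹ and right-multiply by K⁻¹: Y = A⁻¹CK⁻¹.
det A = 6, so A⁻¹ = [[-1/6, 1/3], [-5/6, 2/3]].
det K = -6; the adjugate gives K⁻¹ = [[1/6, 1/3], [1/2, 0]].
A⁻¹C = [[-6, -2], [-3, 11]].
Y = (A⁻¹C)K⁻¹ = [[-2, -2], [5, -1]].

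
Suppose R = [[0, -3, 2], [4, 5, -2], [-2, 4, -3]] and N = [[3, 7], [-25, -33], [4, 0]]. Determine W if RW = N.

W = [[-3, -4], [-5, -5], [-6, -4]]

Since R multiplies W on the left, W = R⁻¹N.
R has determinant 4; R⁻¹ = [[-7/4, -1/4, -1], [4, 1, 2], [13/2, 3/2, 3]].
W = R⁻¹N = [[-7/4, -1/4, -1], [4, 1, 2], [13/2, 3/2, 3]] · [[3, 7], [-25, -33], [4, 0]] = [[-3, -4], [-5, -5], [-6, -4]].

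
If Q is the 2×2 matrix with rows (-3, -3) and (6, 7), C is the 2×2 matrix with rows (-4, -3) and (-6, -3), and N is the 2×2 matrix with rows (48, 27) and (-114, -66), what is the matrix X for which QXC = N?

X = [[-2, 1], [3, 1]]

Isolating X: multiply by Q⁻¹ from the left and C⁻¹ from the right, so X = Q⁻¹NC⁻¹.
Q has determinant -3; Q⁻¹ = [[-7/3, -1], [2, 1]].
det C = -6; the adjugate gives C⁻¹ = [[1/2, -1/2], [-1, 2/3]].
Q⁻¹N = [[2, 3], [-18, -12]].
X = (Q⁻¹N)C⁻¹ = [[-2, 1], [3, 1]].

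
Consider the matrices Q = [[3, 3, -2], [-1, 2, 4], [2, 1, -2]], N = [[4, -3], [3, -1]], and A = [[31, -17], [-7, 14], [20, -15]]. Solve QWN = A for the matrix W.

W = [[5, -3], [-3, 4], [1, -1]]

Left-multiply by Q⁻¹ and right-multiply by N⁻¹: W = Q⁻¹AN⁻¹.
det Q = 4; the adjugate gives Q⁻¹ = [[-2, 1, 4], [3/2, -1/2, -5/2], [-5/4, 3/4, 9/4]].
N has determinant 5; N⁻¹ = [[-1/5, 3/5], [-3/5, 4/5]].
Q⁻¹A = [[11, -12], [0, 5], [1, -2]].
W = (Q⁻¹A)N⁻¹ = [[5, -3], [-3, 4], [1, -1]].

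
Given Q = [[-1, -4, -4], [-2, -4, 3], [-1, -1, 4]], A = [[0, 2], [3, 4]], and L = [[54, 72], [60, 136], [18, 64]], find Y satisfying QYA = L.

Y = [[0, -2], [-4, -4], [4, 0]]

Y = Q⁻¹LA⁻¹ (apply Q⁻¹ on the left and A⁻¹ on the right).
Q has determinant 1; Q⁻¹ = [[-13, 20, -28], [5, -8, 11], [-2, 3, -4]].
A has determinant -6; A⁻¹ = [[-2/3, 1/3], [1/2, 0]].
Q⁻¹L = [[-6, -8], [-12, -24], [0, 8]].
Y = (Q⁻¹L)A⁻¹ = [[0, -2], [-4, -4], [4, 0]].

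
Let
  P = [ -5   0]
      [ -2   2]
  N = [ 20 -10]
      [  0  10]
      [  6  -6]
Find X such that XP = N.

X = [[-2, -5], [-2, 5], [0, -3]]

Since P sits to the right of X, X = NP⁻¹.
det P = -10; the adjugate gives P⁻¹ = [[-1/5, 0], [-1/5, 1/2]].
X = NP⁻¹ = [[20, -10], [0, 10], [6, -6]] · [[-1/5, 0], [-1/5, 1/2]] = [[-2, -5], [-2, 5], [0, -3]].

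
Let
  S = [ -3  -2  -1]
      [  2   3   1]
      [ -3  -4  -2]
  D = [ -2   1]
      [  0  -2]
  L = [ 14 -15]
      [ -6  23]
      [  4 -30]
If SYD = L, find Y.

Y = [[4, 2], [0, -4], [-5, -2]]

Y = S⁻¹LD⁻¹ (apply S⁻¹ on the left and D⁻¹ on the right).
det S = 3; the adjugate gives S⁻¹ = [[-2/3, 0, 1/3], [1/3, 1, 1/3], [1/3, -2, -5/3]].
det D = 4; the adjugate gives D⁻¹ = [[-1/2, -1/4], [0, -1/2]].
S⁻¹L = [[-8, 0], [0, 8], [10, -1]].
Y = (S⁻¹L)D⁻¹ = [[4, 2], [0, -4], [-5, -2]].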